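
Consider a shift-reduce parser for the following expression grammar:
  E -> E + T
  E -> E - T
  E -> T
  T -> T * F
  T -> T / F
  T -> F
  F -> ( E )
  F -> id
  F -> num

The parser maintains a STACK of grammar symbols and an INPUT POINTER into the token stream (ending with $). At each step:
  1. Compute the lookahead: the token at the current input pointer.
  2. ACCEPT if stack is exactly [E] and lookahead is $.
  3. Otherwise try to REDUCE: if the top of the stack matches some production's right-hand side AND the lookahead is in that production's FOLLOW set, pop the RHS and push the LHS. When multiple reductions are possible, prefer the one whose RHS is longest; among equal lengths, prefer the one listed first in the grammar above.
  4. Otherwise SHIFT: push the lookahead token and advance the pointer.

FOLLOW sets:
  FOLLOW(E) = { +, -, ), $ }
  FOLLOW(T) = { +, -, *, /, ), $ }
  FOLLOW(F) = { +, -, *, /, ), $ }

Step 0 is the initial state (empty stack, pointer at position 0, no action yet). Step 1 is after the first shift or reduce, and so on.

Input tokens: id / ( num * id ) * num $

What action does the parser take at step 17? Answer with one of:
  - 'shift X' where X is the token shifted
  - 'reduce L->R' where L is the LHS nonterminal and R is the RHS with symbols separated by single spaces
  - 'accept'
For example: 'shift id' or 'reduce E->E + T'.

Answer: shift *

Derivation:
Step 1: shift id. Stack=[id] ptr=1 lookahead=/ remaining=[/ ( num * id ) * num $]
Step 2: reduce F->id. Stack=[F] ptr=1 lookahead=/ remaining=[/ ( num * id ) * num $]
Step 3: reduce T->F. Stack=[T] ptr=1 lookahead=/ remaining=[/ ( num * id ) * num $]
Step 4: shift /. Stack=[T /] ptr=2 lookahead=( remaining=[( num * id ) * num $]
Step 5: shift (. Stack=[T / (] ptr=3 lookahead=num remaining=[num * id ) * num $]
Step 6: shift num. Stack=[T / ( num] ptr=4 lookahead=* remaining=[* id ) * num $]
Step 7: reduce F->num. Stack=[T / ( F] ptr=4 lookahead=* remaining=[* id ) * num $]
Step 8: reduce T->F. Stack=[T / ( T] ptr=4 lookahead=* remaining=[* id ) * num $]
Step 9: shift *. Stack=[T / ( T *] ptr=5 lookahead=id remaining=[id ) * num $]
Step 10: shift id. Stack=[T / ( T * id] ptr=6 lookahead=) remaining=[) * num $]
Step 11: reduce F->id. Stack=[T / ( T * F] ptr=6 lookahead=) remaining=[) * num $]
Step 12: reduce T->T * F. Stack=[T / ( T] ptr=6 lookahead=) remaining=[) * num $]
Step 13: reduce E->T. Stack=[T / ( E] ptr=6 lookahead=) remaining=[) * num $]
Step 14: shift ). Stack=[T / ( E )] ptr=7 lookahead=* remaining=[* num $]
Step 15: reduce F->( E ). Stack=[T / F] ptr=7 lookahead=* remaining=[* num $]
Step 16: reduce T->T / F. Stack=[T] ptr=7 lookahead=* remaining=[* num $]
Step 17: shift *. Stack=[T *] ptr=8 lookahead=num remaining=[num $]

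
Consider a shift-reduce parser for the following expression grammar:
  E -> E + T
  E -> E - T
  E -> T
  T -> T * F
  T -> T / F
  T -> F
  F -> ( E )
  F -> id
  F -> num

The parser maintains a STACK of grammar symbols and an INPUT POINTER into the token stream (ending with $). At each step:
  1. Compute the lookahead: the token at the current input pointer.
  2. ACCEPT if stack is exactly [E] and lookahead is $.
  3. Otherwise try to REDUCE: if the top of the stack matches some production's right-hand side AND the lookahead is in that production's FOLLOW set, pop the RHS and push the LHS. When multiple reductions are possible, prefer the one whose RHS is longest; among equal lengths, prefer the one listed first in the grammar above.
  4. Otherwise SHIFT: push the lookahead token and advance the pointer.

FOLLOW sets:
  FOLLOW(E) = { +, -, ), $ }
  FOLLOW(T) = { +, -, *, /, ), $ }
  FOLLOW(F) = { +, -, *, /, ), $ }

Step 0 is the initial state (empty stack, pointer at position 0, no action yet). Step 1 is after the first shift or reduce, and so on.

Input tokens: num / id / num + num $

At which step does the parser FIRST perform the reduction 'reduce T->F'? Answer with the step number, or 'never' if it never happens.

Answer: 3

Derivation:
Step 1: shift num. Stack=[num] ptr=1 lookahead=/ remaining=[/ id / num + num $]
Step 2: reduce F->num. Stack=[F] ptr=1 lookahead=/ remaining=[/ id / num + num $]
Step 3: reduce T->F. Stack=[T] ptr=1 lookahead=/ remaining=[/ id / num + num $]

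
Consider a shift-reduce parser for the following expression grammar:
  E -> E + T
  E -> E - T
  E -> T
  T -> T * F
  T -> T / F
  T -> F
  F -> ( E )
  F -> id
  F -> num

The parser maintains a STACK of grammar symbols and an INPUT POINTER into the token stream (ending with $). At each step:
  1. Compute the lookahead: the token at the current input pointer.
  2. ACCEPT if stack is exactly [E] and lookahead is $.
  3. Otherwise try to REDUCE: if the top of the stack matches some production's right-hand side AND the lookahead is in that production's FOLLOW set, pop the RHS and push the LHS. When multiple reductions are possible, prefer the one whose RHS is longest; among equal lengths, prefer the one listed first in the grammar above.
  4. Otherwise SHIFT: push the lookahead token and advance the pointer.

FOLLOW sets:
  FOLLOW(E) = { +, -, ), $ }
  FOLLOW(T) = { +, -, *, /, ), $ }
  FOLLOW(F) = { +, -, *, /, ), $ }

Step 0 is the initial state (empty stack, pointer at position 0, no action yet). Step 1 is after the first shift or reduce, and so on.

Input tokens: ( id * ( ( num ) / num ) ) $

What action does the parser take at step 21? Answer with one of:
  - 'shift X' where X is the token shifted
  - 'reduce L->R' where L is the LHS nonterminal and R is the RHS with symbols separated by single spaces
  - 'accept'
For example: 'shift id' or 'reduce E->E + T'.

Step 1: shift (. Stack=[(] ptr=1 lookahead=id remaining=[id * ( ( num ) / num ) ) $]
Step 2: shift id. Stack=[( id] ptr=2 lookahead=* remaining=[* ( ( num ) / num ) ) $]
Step 3: reduce F->id. Stack=[( F] ptr=2 lookahead=* remaining=[* ( ( num ) / num ) ) $]
Step 4: reduce T->F. Stack=[( T] ptr=2 lookahead=* remaining=[* ( ( num ) / num ) ) $]
Step 5: shift *. Stack=[( T *] ptr=3 lookahead=( remaining=[( ( num ) / num ) ) $]
Step 6: shift (. Stack=[( T * (] ptr=4 lookahead=( remaining=[( num ) / num ) ) $]
Step 7: shift (. Stack=[( T * ( (] ptr=5 lookahead=num remaining=[num ) / num ) ) $]
Step 8: shift num. Stack=[( T * ( ( num] ptr=6 lookahead=) remaining=[) / num ) ) $]
Step 9: reduce F->num. Stack=[( T * ( ( F] ptr=6 lookahead=) remaining=[) / num ) ) $]
Step 10: reduce T->F. Stack=[( T * ( ( T] ptr=6 lookahead=) remaining=[) / num ) ) $]
Step 11: reduce E->T. Stack=[( T * ( ( E] ptr=6 lookahead=) remaining=[) / num ) ) $]
Step 12: shift ). Stack=[( T * ( ( E )] ptr=7 lookahead=/ remaining=[/ num ) ) $]
Step 13: reduce F->( E ). Stack=[( T * ( F] ptr=7 lookahead=/ remaining=[/ num ) ) $]
Step 14: reduce T->F. Stack=[( T * ( T] ptr=7 lookahead=/ remaining=[/ num ) ) $]
Step 15: shift /. Stack=[( T * ( T /] ptr=8 lookahead=num remaining=[num ) ) $]
Step 16: shift num. Stack=[( T * ( T / num] ptr=9 lookahead=) remaining=[) ) $]
Step 17: reduce F->num. Stack=[( T * ( T / F] ptr=9 lookahead=) remaining=[) ) $]
Step 18: reduce T->T / F. Stack=[( T * ( T] ptr=9 lookahead=) remaining=[) ) $]
Step 19: reduce E->T. Stack=[( T * ( E] ptr=9 lookahead=) remaining=[) ) $]
Step 20: shift ). Stack=[( T * ( E )] ptr=10 lookahead=) remaining=[) $]
Step 21: reduce F->( E ). Stack=[( T * F] ptr=10 lookahead=) remaining=[) $]

Answer: reduce F->( E )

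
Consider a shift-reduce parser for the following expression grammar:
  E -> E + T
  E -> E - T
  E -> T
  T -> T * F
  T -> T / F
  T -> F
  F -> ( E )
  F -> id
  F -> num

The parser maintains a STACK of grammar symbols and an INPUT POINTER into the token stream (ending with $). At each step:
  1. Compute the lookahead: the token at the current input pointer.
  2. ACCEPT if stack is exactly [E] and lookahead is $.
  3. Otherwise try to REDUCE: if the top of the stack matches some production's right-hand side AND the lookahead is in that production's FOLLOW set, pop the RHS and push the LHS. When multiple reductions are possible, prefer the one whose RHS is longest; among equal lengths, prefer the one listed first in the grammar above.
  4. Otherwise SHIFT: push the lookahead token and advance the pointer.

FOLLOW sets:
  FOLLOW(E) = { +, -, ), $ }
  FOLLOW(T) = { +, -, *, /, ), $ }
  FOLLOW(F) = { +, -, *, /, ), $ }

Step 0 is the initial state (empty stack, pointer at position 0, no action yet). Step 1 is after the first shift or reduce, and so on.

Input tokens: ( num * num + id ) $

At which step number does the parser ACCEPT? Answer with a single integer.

Step 1: shift (. Stack=[(] ptr=1 lookahead=num remaining=[num * num + id ) $]
Step 2: shift num. Stack=[( num] ptr=2 lookahead=* remaining=[* num + id ) $]
Step 3: reduce F->num. Stack=[( F] ptr=2 lookahead=* remaining=[* num + id ) $]
Step 4: reduce T->F. Stack=[( T] ptr=2 lookahead=* remaining=[* num + id ) $]
Step 5: shift *. Stack=[( T *] ptr=3 lookahead=num remaining=[num + id ) $]
Step 6: shift num. Stack=[( T * num] ptr=4 lookahead=+ remaining=[+ id ) $]
Step 7: reduce F->num. Stack=[( T * F] ptr=4 lookahead=+ remaining=[+ id ) $]
Step 8: reduce T->T * F. Stack=[( T] ptr=4 lookahead=+ remaining=[+ id ) $]
Step 9: reduce E->T. Stack=[( E] ptr=4 lookahead=+ remaining=[+ id ) $]
Step 10: shift +. Stack=[( E +] ptr=5 lookahead=id remaining=[id ) $]
Step 11: shift id. Stack=[( E + id] ptr=6 lookahead=) remaining=[) $]
Step 12: reduce F->id. Stack=[( E + F] ptr=6 lookahead=) remaining=[) $]
Step 13: reduce T->F. Stack=[( E + T] ptr=6 lookahead=) remaining=[) $]
Step 14: reduce E->E + T. Stack=[( E] ptr=6 lookahead=) remaining=[) $]
Step 15: shift ). Stack=[( E )] ptr=7 lookahead=$ remaining=[$]
Step 16: reduce F->( E ). Stack=[F] ptr=7 lookahead=$ remaining=[$]
Step 17: reduce T->F. Stack=[T] ptr=7 lookahead=$ remaining=[$]
Step 18: reduce E->T. Stack=[E] ptr=7 lookahead=$ remaining=[$]
Step 19: accept. Stack=[E] ptr=7 lookahead=$ remaining=[$]

Answer: 19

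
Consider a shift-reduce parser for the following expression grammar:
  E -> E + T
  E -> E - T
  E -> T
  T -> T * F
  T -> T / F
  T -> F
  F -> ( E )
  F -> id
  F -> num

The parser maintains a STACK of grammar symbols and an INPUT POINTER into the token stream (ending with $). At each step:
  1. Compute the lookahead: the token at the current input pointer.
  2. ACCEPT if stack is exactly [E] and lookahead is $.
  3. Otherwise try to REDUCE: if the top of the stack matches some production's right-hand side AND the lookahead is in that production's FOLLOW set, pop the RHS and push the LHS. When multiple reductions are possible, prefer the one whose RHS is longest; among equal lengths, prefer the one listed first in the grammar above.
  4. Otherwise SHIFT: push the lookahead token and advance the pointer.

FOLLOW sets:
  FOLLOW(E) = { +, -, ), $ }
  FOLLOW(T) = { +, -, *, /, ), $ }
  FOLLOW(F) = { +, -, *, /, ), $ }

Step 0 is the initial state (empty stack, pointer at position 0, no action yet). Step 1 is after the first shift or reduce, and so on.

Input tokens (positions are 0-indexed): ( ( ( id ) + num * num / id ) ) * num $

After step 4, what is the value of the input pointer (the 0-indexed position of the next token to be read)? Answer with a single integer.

Answer: 4

Derivation:
Step 1: shift (. Stack=[(] ptr=1 lookahead=( remaining=[( ( id ) + num * num / id ) ) * num $]
Step 2: shift (. Stack=[( (] ptr=2 lookahead=( remaining=[( id ) + num * num / id ) ) * num $]
Step 3: shift (. Stack=[( ( (] ptr=3 lookahead=id remaining=[id ) + num * num / id ) ) * num $]
Step 4: shift id. Stack=[( ( ( id] ptr=4 lookahead=) remaining=[) + num * num / id ) ) * num $]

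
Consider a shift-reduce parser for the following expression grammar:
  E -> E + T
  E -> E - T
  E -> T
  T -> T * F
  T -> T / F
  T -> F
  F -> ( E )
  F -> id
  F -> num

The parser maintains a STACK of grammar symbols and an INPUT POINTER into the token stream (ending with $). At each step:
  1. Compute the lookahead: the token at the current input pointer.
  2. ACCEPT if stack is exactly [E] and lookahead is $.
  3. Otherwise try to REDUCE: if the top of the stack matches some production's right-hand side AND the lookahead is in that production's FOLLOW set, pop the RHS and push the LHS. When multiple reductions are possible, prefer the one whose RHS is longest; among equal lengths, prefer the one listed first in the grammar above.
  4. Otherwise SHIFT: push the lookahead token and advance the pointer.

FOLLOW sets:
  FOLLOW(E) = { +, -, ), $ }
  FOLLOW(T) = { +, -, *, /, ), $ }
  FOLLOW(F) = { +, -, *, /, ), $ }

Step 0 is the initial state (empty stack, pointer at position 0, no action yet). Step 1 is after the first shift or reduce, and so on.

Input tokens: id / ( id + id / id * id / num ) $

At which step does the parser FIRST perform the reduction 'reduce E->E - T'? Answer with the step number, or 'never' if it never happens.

Step 1: shift id. Stack=[id] ptr=1 lookahead=/ remaining=[/ ( id + id / id * id / num ) $]
Step 2: reduce F->id. Stack=[F] ptr=1 lookahead=/ remaining=[/ ( id + id / id * id / num ) $]
Step 3: reduce T->F. Stack=[T] ptr=1 lookahead=/ remaining=[/ ( id + id / id * id / num ) $]
Step 4: shift /. Stack=[T /] ptr=2 lookahead=( remaining=[( id + id / id * id / num ) $]
Step 5: shift (. Stack=[T / (] ptr=3 lookahead=id remaining=[id + id / id * id / num ) $]
Step 6: shift id. Stack=[T / ( id] ptr=4 lookahead=+ remaining=[+ id / id * id / num ) $]
Step 7: reduce F->id. Stack=[T / ( F] ptr=4 lookahead=+ remaining=[+ id / id * id / num ) $]
Step 8: reduce T->F. Stack=[T / ( T] ptr=4 lookahead=+ remaining=[+ id / id * id / num ) $]
Step 9: reduce E->T. Stack=[T / ( E] ptr=4 lookahead=+ remaining=[+ id / id * id / num ) $]
Step 10: shift +. Stack=[T / ( E +] ptr=5 lookahead=id remaining=[id / id * id / num ) $]
Step 11: shift id. Stack=[T / ( E + id] ptr=6 lookahead=/ remaining=[/ id * id / num ) $]
Step 12: reduce F->id. Stack=[T / ( E + F] ptr=6 lookahead=/ remaining=[/ id * id / num ) $]
Step 13: reduce T->F. Stack=[T / ( E + T] ptr=6 lookahead=/ remaining=[/ id * id / num ) $]
Step 14: shift /. Stack=[T / ( E + T /] ptr=7 lookahead=id remaining=[id * id / num ) $]
Step 15: shift id. Stack=[T / ( E + T / id] ptr=8 lookahead=* remaining=[* id / num ) $]
Step 16: reduce F->id. Stack=[T / ( E + T / F] ptr=8 lookahead=* remaining=[* id / num ) $]
Step 17: reduce T->T / F. Stack=[T / ( E + T] ptr=8 lookahead=* remaining=[* id / num ) $]
Step 18: shift *. Stack=[T / ( E + T *] ptr=9 lookahead=id remaining=[id / num ) $]
Step 19: shift id. Stack=[T / ( E + T * id] ptr=10 lookahead=/ remaining=[/ num ) $]
Step 20: reduce F->id. Stack=[T / ( E + T * F] ptr=10 lookahead=/ remaining=[/ num ) $]
Step 21: reduce T->T * F. Stack=[T / ( E + T] ptr=10 lookahead=/ remaining=[/ num ) $]
Step 22: shift /. Stack=[T / ( E + T /] ptr=11 lookahead=num remaining=[num ) $]
Step 23: shift num. Stack=[T / ( E + T / num] ptr=12 lookahead=) remaining=[) $]
Step 24: reduce F->num. Stack=[T / ( E + T / F] ptr=12 lookahead=) remaining=[) $]
Step 25: reduce T->T / F. Stack=[T / ( E + T] ptr=12 lookahead=) remaining=[) $]
Step 26: reduce E->E + T. Stack=[T / ( E] ptr=12 lookahead=) remaining=[) $]
Step 27: shift ). Stack=[T / ( E )] ptr=13 lookahead=$ remaining=[$]
Step 28: reduce F->( E ). Stack=[T / F] ptr=13 lookahead=$ remaining=[$]
Step 29: reduce T->T / F. Stack=[T] ptr=13 lookahead=$ remaining=[$]
Step 30: reduce E->T. Stack=[E] ptr=13 lookahead=$ remaining=[$]
Step 31: accept. Stack=[E] ptr=13 lookahead=$ remaining=[$]

Answer: never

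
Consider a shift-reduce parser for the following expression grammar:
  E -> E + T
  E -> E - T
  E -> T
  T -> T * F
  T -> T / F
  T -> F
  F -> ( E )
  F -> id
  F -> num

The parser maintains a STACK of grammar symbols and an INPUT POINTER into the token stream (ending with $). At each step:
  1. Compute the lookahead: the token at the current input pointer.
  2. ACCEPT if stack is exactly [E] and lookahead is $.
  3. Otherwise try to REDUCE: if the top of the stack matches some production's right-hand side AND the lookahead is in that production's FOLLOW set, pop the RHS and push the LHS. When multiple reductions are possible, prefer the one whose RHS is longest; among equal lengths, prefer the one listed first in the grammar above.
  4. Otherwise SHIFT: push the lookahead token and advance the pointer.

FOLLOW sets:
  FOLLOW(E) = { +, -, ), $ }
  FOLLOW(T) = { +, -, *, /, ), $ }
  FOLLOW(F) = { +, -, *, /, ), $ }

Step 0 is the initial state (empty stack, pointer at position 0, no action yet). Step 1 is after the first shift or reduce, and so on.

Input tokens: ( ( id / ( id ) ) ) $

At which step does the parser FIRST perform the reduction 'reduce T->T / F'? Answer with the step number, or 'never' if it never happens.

Answer: 14

Derivation:
Step 1: shift (. Stack=[(] ptr=1 lookahead=( remaining=[( id / ( id ) ) ) $]
Step 2: shift (. Stack=[( (] ptr=2 lookahead=id remaining=[id / ( id ) ) ) $]
Step 3: shift id. Stack=[( ( id] ptr=3 lookahead=/ remaining=[/ ( id ) ) ) $]
Step 4: reduce F->id. Stack=[( ( F] ptr=3 lookahead=/ remaining=[/ ( id ) ) ) $]
Step 5: reduce T->F. Stack=[( ( T] ptr=3 lookahead=/ remaining=[/ ( id ) ) ) $]
Step 6: shift /. Stack=[( ( T /] ptr=4 lookahead=( remaining=[( id ) ) ) $]
Step 7: shift (. Stack=[( ( T / (] ptr=5 lookahead=id remaining=[id ) ) ) $]
Step 8: shift id. Stack=[( ( T / ( id] ptr=6 lookahead=) remaining=[) ) ) $]
Step 9: reduce F->id. Stack=[( ( T / ( F] ptr=6 lookahead=) remaining=[) ) ) $]
Step 10: reduce T->F. Stack=[( ( T / ( T] ptr=6 lookahead=) remaining=[) ) ) $]
Step 11: reduce E->T. Stack=[( ( T / ( E] ptr=6 lookahead=) remaining=[) ) ) $]
Step 12: shift ). Stack=[( ( T / ( E )] ptr=7 lookahead=) remaining=[) ) $]
Step 13: reduce F->( E ). Stack=[( ( T / F] ptr=7 lookahead=) remaining=[) ) $]
Step 14: reduce T->T / F. Stack=[( ( T] ptr=7 lookahead=) remaining=[) ) $]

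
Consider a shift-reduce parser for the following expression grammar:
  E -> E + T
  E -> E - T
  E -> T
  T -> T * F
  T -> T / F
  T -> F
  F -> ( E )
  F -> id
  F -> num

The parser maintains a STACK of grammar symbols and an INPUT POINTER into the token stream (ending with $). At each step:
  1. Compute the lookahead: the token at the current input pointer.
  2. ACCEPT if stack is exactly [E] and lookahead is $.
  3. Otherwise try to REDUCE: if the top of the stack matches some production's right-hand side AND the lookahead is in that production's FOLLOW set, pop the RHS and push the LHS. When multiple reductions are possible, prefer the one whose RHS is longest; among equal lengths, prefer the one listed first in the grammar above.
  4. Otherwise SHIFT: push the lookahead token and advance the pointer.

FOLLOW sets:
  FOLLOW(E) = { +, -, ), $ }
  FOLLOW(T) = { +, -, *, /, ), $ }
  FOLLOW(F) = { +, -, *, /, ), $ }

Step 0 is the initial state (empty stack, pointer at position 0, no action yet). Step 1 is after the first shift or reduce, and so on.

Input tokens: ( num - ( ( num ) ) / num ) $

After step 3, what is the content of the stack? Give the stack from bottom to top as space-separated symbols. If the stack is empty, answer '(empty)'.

Answer: ( F

Derivation:
Step 1: shift (. Stack=[(] ptr=1 lookahead=num remaining=[num - ( ( num ) ) / num ) $]
Step 2: shift num. Stack=[( num] ptr=2 lookahead=- remaining=[- ( ( num ) ) / num ) $]
Step 3: reduce F->num. Stack=[( F] ptr=2 lookahead=- remaining=[- ( ( num ) ) / num ) $]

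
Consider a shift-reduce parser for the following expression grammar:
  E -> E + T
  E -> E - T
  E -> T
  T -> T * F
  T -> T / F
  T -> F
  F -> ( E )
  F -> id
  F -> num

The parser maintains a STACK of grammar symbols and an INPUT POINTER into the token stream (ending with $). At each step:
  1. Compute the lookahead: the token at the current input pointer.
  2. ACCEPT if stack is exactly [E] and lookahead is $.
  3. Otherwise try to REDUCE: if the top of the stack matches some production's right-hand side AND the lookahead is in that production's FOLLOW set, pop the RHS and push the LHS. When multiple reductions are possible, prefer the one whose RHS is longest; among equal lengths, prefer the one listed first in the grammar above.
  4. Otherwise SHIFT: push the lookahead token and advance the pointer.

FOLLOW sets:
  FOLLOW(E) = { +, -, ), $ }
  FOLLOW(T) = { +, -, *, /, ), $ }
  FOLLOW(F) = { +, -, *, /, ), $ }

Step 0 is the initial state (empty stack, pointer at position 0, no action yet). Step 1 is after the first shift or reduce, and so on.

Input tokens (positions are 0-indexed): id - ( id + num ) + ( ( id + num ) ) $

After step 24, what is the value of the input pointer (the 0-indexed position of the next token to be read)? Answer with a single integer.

Step 1: shift id. Stack=[id] ptr=1 lookahead=- remaining=[- ( id + num ) + ( ( id + num ) ) $]
Step 2: reduce F->id. Stack=[F] ptr=1 lookahead=- remaining=[- ( id + num ) + ( ( id + num ) ) $]
Step 3: reduce T->F. Stack=[T] ptr=1 lookahead=- remaining=[- ( id + num ) + ( ( id + num ) ) $]
Step 4: reduce E->T. Stack=[E] ptr=1 lookahead=- remaining=[- ( id + num ) + ( ( id + num ) ) $]
Step 5: shift -. Stack=[E -] ptr=2 lookahead=( remaining=[( id + num ) + ( ( id + num ) ) $]
Step 6: shift (. Stack=[E - (] ptr=3 lookahead=id remaining=[id + num ) + ( ( id + num ) ) $]
Step 7: shift id. Stack=[E - ( id] ptr=4 lookahead=+ remaining=[+ num ) + ( ( id + num ) ) $]
Step 8: reduce F->id. Stack=[E - ( F] ptr=4 lookahead=+ remaining=[+ num ) + ( ( id + num ) ) $]
Step 9: reduce T->F. Stack=[E - ( T] ptr=4 lookahead=+ remaining=[+ num ) + ( ( id + num ) ) $]
Step 10: reduce E->T. Stack=[E - ( E] ptr=4 lookahead=+ remaining=[+ num ) + ( ( id + num ) ) $]
Step 11: shift +. Stack=[E - ( E +] ptr=5 lookahead=num remaining=[num ) + ( ( id + num ) ) $]
Step 12: shift num. Stack=[E - ( E + num] ptr=6 lookahead=) remaining=[) + ( ( id + num ) ) $]
Step 13: reduce F->num. Stack=[E - ( E + F] ptr=6 lookahead=) remaining=[) + ( ( id + num ) ) $]
Step 14: reduce T->F. Stack=[E - ( E + T] ptr=6 lookahead=) remaining=[) + ( ( id + num ) ) $]
Step 15: reduce E->E + T. Stack=[E - ( E] ptr=6 lookahead=) remaining=[) + ( ( id + num ) ) $]
Step 16: shift ). Stack=[E - ( E )] ptr=7 lookahead=+ remaining=[+ ( ( id + num ) ) $]
Step 17: reduce F->( E ). Stack=[E - F] ptr=7 lookahead=+ remaining=[+ ( ( id + num ) ) $]
Step 18: reduce T->F. Stack=[E - T] ptr=7 lookahead=+ remaining=[+ ( ( id + num ) ) $]
Step 19: reduce E->E - T. Stack=[E] ptr=7 lookahead=+ remaining=[+ ( ( id + num ) ) $]
Step 20: shift +. Stack=[E +] ptr=8 lookahead=( remaining=[( ( id + num ) ) $]
Step 21: shift (. Stack=[E + (] ptr=9 lookahead=( remaining=[( id + num ) ) $]
Step 22: shift (. Stack=[E + ( (] ptr=10 lookahead=id remaining=[id + num ) ) $]
Step 23: shift id. Stack=[E + ( ( id] ptr=11 lookahead=+ remaining=[+ num ) ) $]
Step 24: reduce F->id. Stack=[E + ( ( F] ptr=11 lookahead=+ remaining=[+ num ) ) $]

Answer: 11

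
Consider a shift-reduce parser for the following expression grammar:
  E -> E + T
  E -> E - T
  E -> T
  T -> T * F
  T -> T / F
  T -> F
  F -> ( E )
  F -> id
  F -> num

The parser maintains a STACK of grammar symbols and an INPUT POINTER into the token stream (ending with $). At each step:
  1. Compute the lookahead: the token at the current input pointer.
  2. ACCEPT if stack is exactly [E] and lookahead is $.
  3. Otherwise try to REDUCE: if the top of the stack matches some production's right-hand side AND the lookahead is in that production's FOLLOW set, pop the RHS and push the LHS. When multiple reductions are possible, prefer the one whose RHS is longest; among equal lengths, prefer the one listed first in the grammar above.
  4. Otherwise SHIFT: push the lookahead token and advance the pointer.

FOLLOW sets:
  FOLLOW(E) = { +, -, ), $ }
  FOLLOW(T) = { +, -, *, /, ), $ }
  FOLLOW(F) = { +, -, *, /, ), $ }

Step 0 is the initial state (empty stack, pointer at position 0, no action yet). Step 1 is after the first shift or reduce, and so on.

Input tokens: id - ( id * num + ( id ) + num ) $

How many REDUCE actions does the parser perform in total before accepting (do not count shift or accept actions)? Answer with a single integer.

Answer: 20

Derivation:
Step 1: shift id. Stack=[id] ptr=1 lookahead=- remaining=[- ( id * num + ( id ) + num ) $]
Step 2: reduce F->id. Stack=[F] ptr=1 lookahead=- remaining=[- ( id * num + ( id ) + num ) $]
Step 3: reduce T->F. Stack=[T] ptr=1 lookahead=- remaining=[- ( id * num + ( id ) + num ) $]
Step 4: reduce E->T. Stack=[E] ptr=1 lookahead=- remaining=[- ( id * num + ( id ) + num ) $]
Step 5: shift -. Stack=[E -] ptr=2 lookahead=( remaining=[( id * num + ( id ) + num ) $]
Step 6: shift (. Stack=[E - (] ptr=3 lookahead=id remaining=[id * num + ( id ) + num ) $]
Step 7: shift id. Stack=[E - ( id] ptr=4 lookahead=* remaining=[* num + ( id ) + num ) $]
Step 8: reduce F->id. Stack=[E - ( F] ptr=4 lookahead=* remaining=[* num + ( id ) + num ) $]
Step 9: reduce T->F. Stack=[E - ( T] ptr=4 lookahead=* remaining=[* num + ( id ) + num ) $]
Step 10: shift *. Stack=[E - ( T *] ptr=5 lookahead=num remaining=[num + ( id ) + num ) $]
Step 11: shift num. Stack=[E - ( T * num] ptr=6 lookahead=+ remaining=[+ ( id ) + num ) $]
Step 12: reduce F->num. Stack=[E - ( T * F] ptr=6 lookahead=+ remaining=[+ ( id ) + num ) $]
Step 13: reduce T->T * F. Stack=[E - ( T] ptr=6 lookahead=+ remaining=[+ ( id ) + num ) $]
Step 14: reduce E->T. Stack=[E - ( E] ptr=6 lookahead=+ remaining=[+ ( id ) + num ) $]
Step 15: shift +. Stack=[E - ( E +] ptr=7 lookahead=( remaining=[( id ) + num ) $]
Step 16: shift (. Stack=[E - ( E + (] ptr=8 lookahead=id remaining=[id ) + num ) $]
Step 17: shift id. Stack=[E - ( E + ( id] ptr=9 lookahead=) remaining=[) + num ) $]
Step 18: reduce F->id. Stack=[E - ( E + ( F] ptr=9 lookahead=) remaining=[) + num ) $]
Step 19: reduce T->F. Stack=[E - ( E + ( T] ptr=9 lookahead=) remaining=[) + num ) $]
Step 20: reduce E->T. Stack=[E - ( E + ( E] ptr=9 lookahead=) remaining=[) + num ) $]
Step 21: shift ). Stack=[E - ( E + ( E )] ptr=10 lookahead=+ remaining=[+ num ) $]
Step 22: reduce F->( E ). Stack=[E - ( E + F] ptr=10 lookahead=+ remaining=[+ num ) $]
Step 23: reduce T->F. Stack=[E - ( E + T] ptr=10 lookahead=+ remaining=[+ num ) $]
Step 24: reduce E->E + T. Stack=[E - ( E] ptr=10 lookahead=+ remaining=[+ num ) $]
Step 25: shift +. Stack=[E - ( E +] ptr=11 lookahead=num remaining=[num ) $]
Step 26: shift num. Stack=[E - ( E + num] ptr=12 lookahead=) remaining=[) $]
Step 27: reduce F->num. Stack=[E - ( E + F] ptr=12 lookahead=) remaining=[) $]
Step 28: reduce T->F. Stack=[E - ( E + T] ptr=12 lookahead=) remaining=[) $]
Step 29: reduce E->E + T. Stack=[E - ( E] ptr=12 lookahead=) remaining=[) $]
Step 30: shift ). Stack=[E - ( E )] ptr=13 lookahead=$ remaining=[$]
Step 31: reduce F->( E ). Stack=[E - F] ptr=13 lookahead=$ remaining=[$]
Step 32: reduce T->F. Stack=[E - T] ptr=13 lookahead=$ remaining=[$]
Step 33: reduce E->E - T. Stack=[E] ptr=13 lookahead=$ remaining=[$]
Step 34: accept. Stack=[E] ptr=13 lookahead=$ remaining=[$]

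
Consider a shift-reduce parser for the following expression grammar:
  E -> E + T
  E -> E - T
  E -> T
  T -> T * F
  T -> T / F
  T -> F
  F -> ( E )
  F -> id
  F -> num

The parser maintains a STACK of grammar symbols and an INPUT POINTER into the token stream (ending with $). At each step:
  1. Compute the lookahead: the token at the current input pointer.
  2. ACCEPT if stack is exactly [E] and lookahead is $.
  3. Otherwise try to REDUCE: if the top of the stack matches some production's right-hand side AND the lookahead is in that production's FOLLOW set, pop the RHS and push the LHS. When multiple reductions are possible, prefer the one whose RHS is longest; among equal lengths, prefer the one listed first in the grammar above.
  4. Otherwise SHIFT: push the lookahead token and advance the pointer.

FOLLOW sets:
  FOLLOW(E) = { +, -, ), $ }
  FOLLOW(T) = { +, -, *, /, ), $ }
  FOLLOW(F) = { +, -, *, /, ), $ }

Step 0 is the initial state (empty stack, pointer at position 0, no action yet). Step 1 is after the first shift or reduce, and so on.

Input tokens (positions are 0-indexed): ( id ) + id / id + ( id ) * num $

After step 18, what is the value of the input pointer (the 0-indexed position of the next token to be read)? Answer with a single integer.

Step 1: shift (. Stack=[(] ptr=1 lookahead=id remaining=[id ) + id / id + ( id ) * num $]
Step 2: shift id. Stack=[( id] ptr=2 lookahead=) remaining=[) + id / id + ( id ) * num $]
Step 3: reduce F->id. Stack=[( F] ptr=2 lookahead=) remaining=[) + id / id + ( id ) * num $]
Step 4: reduce T->F. Stack=[( T] ptr=2 lookahead=) remaining=[) + id / id + ( id ) * num $]
Step 5: reduce E->T. Stack=[( E] ptr=2 lookahead=) remaining=[) + id / id + ( id ) * num $]
Step 6: shift ). Stack=[( E )] ptr=3 lookahead=+ remaining=[+ id / id + ( id ) * num $]
Step 7: reduce F->( E ). Stack=[F] ptr=3 lookahead=+ remaining=[+ id / id + ( id ) * num $]
Step 8: reduce T->F. Stack=[T] ptr=3 lookahead=+ remaining=[+ id / id + ( id ) * num $]
Step 9: reduce E->T. Stack=[E] ptr=3 lookahead=+ remaining=[+ id / id + ( id ) * num $]
Step 10: shift +. Stack=[E +] ptr=4 lookahead=id remaining=[id / id + ( id ) * num $]
Step 11: shift id. Stack=[E + id] ptr=5 lookahead=/ remaining=[/ id + ( id ) * num $]
Step 12: reduce F->id. Stack=[E + F] ptr=5 lookahead=/ remaining=[/ id + ( id ) * num $]
Step 13: reduce T->F. Stack=[E + T] ptr=5 lookahead=/ remaining=[/ id + ( id ) * num $]
Step 14: shift /. Stack=[E + T /] ptr=6 lookahead=id remaining=[id + ( id ) * num $]
Step 15: shift id. Stack=[E + T / id] ptr=7 lookahead=+ remaining=[+ ( id ) * num $]
Step 16: reduce F->id. Stack=[E + T / F] ptr=7 lookahead=+ remaining=[+ ( id ) * num $]
Step 17: reduce T->T / F. Stack=[E + T] ptr=7 lookahead=+ remaining=[+ ( id ) * num $]
Step 18: reduce E->E + T. Stack=[E] ptr=7 lookahead=+ remaining=[+ ( id ) * num $]

Answer: 7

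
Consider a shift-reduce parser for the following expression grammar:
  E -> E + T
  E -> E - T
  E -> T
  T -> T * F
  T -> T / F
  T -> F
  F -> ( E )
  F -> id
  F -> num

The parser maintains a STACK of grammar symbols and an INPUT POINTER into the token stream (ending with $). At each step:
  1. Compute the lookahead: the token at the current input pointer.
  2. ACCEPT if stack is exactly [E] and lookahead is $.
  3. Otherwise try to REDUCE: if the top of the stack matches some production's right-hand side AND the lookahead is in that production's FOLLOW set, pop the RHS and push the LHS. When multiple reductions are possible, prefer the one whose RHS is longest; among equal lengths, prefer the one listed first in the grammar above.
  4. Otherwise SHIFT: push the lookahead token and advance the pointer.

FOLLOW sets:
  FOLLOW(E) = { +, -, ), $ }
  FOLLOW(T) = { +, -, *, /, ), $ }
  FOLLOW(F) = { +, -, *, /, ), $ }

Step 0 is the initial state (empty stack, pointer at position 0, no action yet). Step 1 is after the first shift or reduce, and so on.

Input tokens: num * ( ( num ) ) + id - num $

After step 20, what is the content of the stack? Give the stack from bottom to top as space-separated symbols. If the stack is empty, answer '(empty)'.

Step 1: shift num. Stack=[num] ptr=1 lookahead=* remaining=[* ( ( num ) ) + id - num $]
Step 2: reduce F->num. Stack=[F] ptr=1 lookahead=* remaining=[* ( ( num ) ) + id - num $]
Step 3: reduce T->F. Stack=[T] ptr=1 lookahead=* remaining=[* ( ( num ) ) + id - num $]
Step 4: shift *. Stack=[T *] ptr=2 lookahead=( remaining=[( ( num ) ) + id - num $]
Step 5: shift (. Stack=[T * (] ptr=3 lookahead=( remaining=[( num ) ) + id - num $]
Step 6: shift (. Stack=[T * ( (] ptr=4 lookahead=num remaining=[num ) ) + id - num $]
Step 7: shift num. Stack=[T * ( ( num] ptr=5 lookahead=) remaining=[) ) + id - num $]
Step 8: reduce F->num. Stack=[T * ( ( F] ptr=5 lookahead=) remaining=[) ) + id - num $]
Step 9: reduce T->F. Stack=[T * ( ( T] ptr=5 lookahead=) remaining=[) ) + id - num $]
Step 10: reduce E->T. Stack=[T * ( ( E] ptr=5 lookahead=) remaining=[) ) + id - num $]
Step 11: shift ). Stack=[T * ( ( E )] ptr=6 lookahead=) remaining=[) + id - num $]
Step 12: reduce F->( E ). Stack=[T * ( F] ptr=6 lookahead=) remaining=[) + id - num $]
Step 13: reduce T->F. Stack=[T * ( T] ptr=6 lookahead=) remaining=[) + id - num $]
Step 14: reduce E->T. Stack=[T * ( E] ptr=6 lookahead=) remaining=[) + id - num $]
Step 15: shift ). Stack=[T * ( E )] ptr=7 lookahead=+ remaining=[+ id - num $]
Step 16: reduce F->( E ). Stack=[T * F] ptr=7 lookahead=+ remaining=[+ id - num $]
Step 17: reduce T->T * F. Stack=[T] ptr=7 lookahead=+ remaining=[+ id - num $]
Step 18: reduce E->T. Stack=[E] ptr=7 lookahead=+ remaining=[+ id - num $]
Step 19: shift +. Stack=[E +] ptr=8 lookahead=id remaining=[id - num $]
Step 20: shift id. Stack=[E + id] ptr=9 lookahead=- remaining=[- num $]

Answer: E + id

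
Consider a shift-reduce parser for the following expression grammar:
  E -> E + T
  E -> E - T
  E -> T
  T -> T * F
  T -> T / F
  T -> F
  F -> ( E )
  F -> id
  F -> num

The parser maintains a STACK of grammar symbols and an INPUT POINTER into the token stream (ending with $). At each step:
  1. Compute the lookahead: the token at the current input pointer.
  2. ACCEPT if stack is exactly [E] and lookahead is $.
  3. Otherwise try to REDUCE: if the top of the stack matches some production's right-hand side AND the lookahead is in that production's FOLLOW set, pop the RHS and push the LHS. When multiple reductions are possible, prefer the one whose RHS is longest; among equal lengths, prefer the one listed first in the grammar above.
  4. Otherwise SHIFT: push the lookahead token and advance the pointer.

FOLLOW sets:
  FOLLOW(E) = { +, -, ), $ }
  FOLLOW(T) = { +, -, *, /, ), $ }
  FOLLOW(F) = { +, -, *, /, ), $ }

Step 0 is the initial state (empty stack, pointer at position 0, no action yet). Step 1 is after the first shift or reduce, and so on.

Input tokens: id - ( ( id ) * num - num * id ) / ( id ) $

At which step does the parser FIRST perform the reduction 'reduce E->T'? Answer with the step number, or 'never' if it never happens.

Step 1: shift id. Stack=[id] ptr=1 lookahead=- remaining=[- ( ( id ) * num - num * id ) / ( id ) $]
Step 2: reduce F->id. Stack=[F] ptr=1 lookahead=- remaining=[- ( ( id ) * num - num * id ) / ( id ) $]
Step 3: reduce T->F. Stack=[T] ptr=1 lookahead=- remaining=[- ( ( id ) * num - num * id ) / ( id ) $]
Step 4: reduce E->T. Stack=[E] ptr=1 lookahead=- remaining=[- ( ( id ) * num - num * id ) / ( id ) $]

Answer: 4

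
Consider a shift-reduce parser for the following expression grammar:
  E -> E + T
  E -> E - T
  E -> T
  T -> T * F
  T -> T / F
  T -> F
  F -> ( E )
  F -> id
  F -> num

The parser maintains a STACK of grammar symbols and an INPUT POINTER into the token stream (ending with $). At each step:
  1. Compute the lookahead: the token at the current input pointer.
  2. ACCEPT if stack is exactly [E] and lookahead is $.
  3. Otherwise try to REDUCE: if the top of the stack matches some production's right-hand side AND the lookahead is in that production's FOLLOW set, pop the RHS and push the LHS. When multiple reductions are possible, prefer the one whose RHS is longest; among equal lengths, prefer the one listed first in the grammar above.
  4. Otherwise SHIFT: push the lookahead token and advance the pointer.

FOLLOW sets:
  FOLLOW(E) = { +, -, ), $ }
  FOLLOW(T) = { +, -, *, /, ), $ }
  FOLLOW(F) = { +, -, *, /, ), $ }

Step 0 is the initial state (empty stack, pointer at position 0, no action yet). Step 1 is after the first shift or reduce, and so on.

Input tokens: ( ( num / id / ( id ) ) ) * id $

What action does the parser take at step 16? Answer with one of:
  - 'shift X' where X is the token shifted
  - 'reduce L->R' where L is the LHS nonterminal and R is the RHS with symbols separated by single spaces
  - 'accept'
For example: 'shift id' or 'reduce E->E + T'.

Answer: shift )

Derivation:
Step 1: shift (. Stack=[(] ptr=1 lookahead=( remaining=[( num / id / ( id ) ) ) * id $]
Step 2: shift (. Stack=[( (] ptr=2 lookahead=num remaining=[num / id / ( id ) ) ) * id $]
Step 3: shift num. Stack=[( ( num] ptr=3 lookahead=/ remaining=[/ id / ( id ) ) ) * id $]
Step 4: reduce F->num. Stack=[( ( F] ptr=3 lookahead=/ remaining=[/ id / ( id ) ) ) * id $]
Step 5: reduce T->F. Stack=[( ( T] ptr=3 lookahead=/ remaining=[/ id / ( id ) ) ) * id $]
Step 6: shift /. Stack=[( ( T /] ptr=4 lookahead=id remaining=[id / ( id ) ) ) * id $]
Step 7: shift id. Stack=[( ( T / id] ptr=5 lookahead=/ remaining=[/ ( id ) ) ) * id $]
Step 8: reduce F->id. Stack=[( ( T / F] ptr=5 lookahead=/ remaining=[/ ( id ) ) ) * id $]
Step 9: reduce T->T / F. Stack=[( ( T] ptr=5 lookahead=/ remaining=[/ ( id ) ) ) * id $]
Step 10: shift /. Stack=[( ( T /] ptr=6 lookahead=( remaining=[( id ) ) ) * id $]
Step 11: shift (. Stack=[( ( T / (] ptr=7 lookahead=id remaining=[id ) ) ) * id $]
Step 12: shift id. Stack=[( ( T / ( id] ptr=8 lookahead=) remaining=[) ) ) * id $]
Step 13: reduce F->id. Stack=[( ( T / ( F] ptr=8 lookahead=) remaining=[) ) ) * id $]
Step 14: reduce T->F. Stack=[( ( T / ( T] ptr=8 lookahead=) remaining=[) ) ) * id $]
Step 15: reduce E->T. Stack=[( ( T / ( E] ptr=8 lookahead=) remaining=[) ) ) * id $]
Step 16: shift ). Stack=[( ( T / ( E )] ptr=9 lookahead=) remaining=[) ) * id $]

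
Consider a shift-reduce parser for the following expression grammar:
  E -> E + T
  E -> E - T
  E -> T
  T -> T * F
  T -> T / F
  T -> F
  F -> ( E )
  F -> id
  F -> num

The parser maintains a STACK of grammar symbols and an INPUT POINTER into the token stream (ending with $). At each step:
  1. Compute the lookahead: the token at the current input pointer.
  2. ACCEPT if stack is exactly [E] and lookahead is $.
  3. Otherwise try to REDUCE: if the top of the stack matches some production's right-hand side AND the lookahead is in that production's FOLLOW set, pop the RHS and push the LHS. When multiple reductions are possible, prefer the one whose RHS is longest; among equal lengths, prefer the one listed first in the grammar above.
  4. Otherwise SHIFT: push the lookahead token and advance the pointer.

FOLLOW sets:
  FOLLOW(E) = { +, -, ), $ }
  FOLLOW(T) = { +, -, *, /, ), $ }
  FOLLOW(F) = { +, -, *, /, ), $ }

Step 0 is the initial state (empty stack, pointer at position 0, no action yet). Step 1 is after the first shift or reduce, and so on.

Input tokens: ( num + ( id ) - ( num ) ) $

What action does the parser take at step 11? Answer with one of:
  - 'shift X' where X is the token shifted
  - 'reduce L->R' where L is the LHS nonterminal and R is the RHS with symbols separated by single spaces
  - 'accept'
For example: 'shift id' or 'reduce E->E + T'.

Answer: reduce E->T

Derivation:
Step 1: shift (. Stack=[(] ptr=1 lookahead=num remaining=[num + ( id ) - ( num ) ) $]
Step 2: shift num. Stack=[( num] ptr=2 lookahead=+ remaining=[+ ( id ) - ( num ) ) $]
Step 3: reduce F->num. Stack=[( F] ptr=2 lookahead=+ remaining=[+ ( id ) - ( num ) ) $]
Step 4: reduce T->F. Stack=[( T] ptr=2 lookahead=+ remaining=[+ ( id ) - ( num ) ) $]
Step 5: reduce E->T. Stack=[( E] ptr=2 lookahead=+ remaining=[+ ( id ) - ( num ) ) $]
Step 6: shift +. Stack=[( E +] ptr=3 lookahead=( remaining=[( id ) - ( num ) ) $]
Step 7: shift (. Stack=[( E + (] ptr=4 lookahead=id remaining=[id ) - ( num ) ) $]
Step 8: shift id. Stack=[( E + ( id] ptr=5 lookahead=) remaining=[) - ( num ) ) $]
Step 9: reduce F->id. Stack=[( E + ( F] ptr=5 lookahead=) remaining=[) - ( num ) ) $]
Step 10: reduce T->F. Stack=[( E + ( T] ptr=5 lookahead=) remaining=[) - ( num ) ) $]
Step 11: reduce E->T. Stack=[( E + ( E] ptr=5 lookahead=) remaining=[) - ( num ) ) $]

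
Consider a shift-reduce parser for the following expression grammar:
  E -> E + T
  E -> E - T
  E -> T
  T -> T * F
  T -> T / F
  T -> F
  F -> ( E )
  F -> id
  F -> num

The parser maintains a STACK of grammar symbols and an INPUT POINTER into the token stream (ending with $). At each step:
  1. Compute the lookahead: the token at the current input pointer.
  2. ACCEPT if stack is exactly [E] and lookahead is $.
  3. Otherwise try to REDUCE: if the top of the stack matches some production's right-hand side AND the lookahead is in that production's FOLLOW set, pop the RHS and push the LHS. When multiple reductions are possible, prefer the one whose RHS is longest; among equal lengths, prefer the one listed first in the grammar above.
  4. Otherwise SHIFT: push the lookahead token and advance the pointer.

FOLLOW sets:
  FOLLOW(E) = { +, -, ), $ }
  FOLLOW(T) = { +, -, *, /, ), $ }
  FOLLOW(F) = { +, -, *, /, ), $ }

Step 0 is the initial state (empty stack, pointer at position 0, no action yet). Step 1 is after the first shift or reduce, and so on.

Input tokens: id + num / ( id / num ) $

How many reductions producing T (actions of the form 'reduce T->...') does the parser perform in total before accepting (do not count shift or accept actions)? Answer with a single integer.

Step 1: shift id. Stack=[id] ptr=1 lookahead=+ remaining=[+ num / ( id / num ) $]
Step 2: reduce F->id. Stack=[F] ptr=1 lookahead=+ remaining=[+ num / ( id / num ) $]
Step 3: reduce T->F. Stack=[T] ptr=1 lookahead=+ remaining=[+ num / ( id / num ) $]
Step 4: reduce E->T. Stack=[E] ptr=1 lookahead=+ remaining=[+ num / ( id / num ) $]
Step 5: shift +. Stack=[E +] ptr=2 lookahead=num remaining=[num / ( id / num ) $]
Step 6: shift num. Stack=[E + num] ptr=3 lookahead=/ remaining=[/ ( id / num ) $]
Step 7: reduce F->num. Stack=[E + F] ptr=3 lookahead=/ remaining=[/ ( id / num ) $]
Step 8: reduce T->F. Stack=[E + T] ptr=3 lookahead=/ remaining=[/ ( id / num ) $]
Step 9: shift /. Stack=[E + T /] ptr=4 lookahead=( remaining=[( id / num ) $]
Step 10: shift (. Stack=[E + T / (] ptr=5 lookahead=id remaining=[id / num ) $]
Step 11: shift id. Stack=[E + T / ( id] ptr=6 lookahead=/ remaining=[/ num ) $]
Step 12: reduce F->id. Stack=[E + T / ( F] ptr=6 lookahead=/ remaining=[/ num ) $]
Step 13: reduce T->F. Stack=[E + T / ( T] ptr=6 lookahead=/ remaining=[/ num ) $]
Step 14: shift /. Stack=[E + T / ( T /] ptr=7 lookahead=num remaining=[num ) $]
Step 15: shift num. Stack=[E + T / ( T / num] ptr=8 lookahead=) remaining=[) $]
Step 16: reduce F->num. Stack=[E + T / ( T / F] ptr=8 lookahead=) remaining=[) $]
Step 17: reduce T->T / F. Stack=[E + T / ( T] ptr=8 lookahead=) remaining=[) $]
Step 18: reduce E->T. Stack=[E + T / ( E] ptr=8 lookahead=) remaining=[) $]
Step 19: shift ). Stack=[E + T / ( E )] ptr=9 lookahead=$ remaining=[$]
Step 20: reduce F->( E ). Stack=[E + T / F] ptr=9 lookahead=$ remaining=[$]
Step 21: reduce T->T / F. Stack=[E + T] ptr=9 lookahead=$ remaining=[$]
Step 22: reduce E->E + T. Stack=[E] ptr=9 lookahead=$ remaining=[$]
Step 23: accept. Stack=[E] ptr=9 lookahead=$ remaining=[$]

Answer: 5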